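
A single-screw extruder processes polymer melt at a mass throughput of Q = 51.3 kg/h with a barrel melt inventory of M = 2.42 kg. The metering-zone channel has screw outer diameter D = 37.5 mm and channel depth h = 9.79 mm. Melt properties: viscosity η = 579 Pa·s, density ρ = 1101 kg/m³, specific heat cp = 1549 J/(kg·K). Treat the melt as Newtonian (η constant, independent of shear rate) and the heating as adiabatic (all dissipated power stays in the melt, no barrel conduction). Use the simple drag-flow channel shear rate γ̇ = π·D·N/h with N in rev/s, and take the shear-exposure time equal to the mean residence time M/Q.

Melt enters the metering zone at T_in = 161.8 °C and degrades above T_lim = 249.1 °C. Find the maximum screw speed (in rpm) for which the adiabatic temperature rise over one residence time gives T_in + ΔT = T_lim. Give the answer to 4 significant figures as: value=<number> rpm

Convert throughput: Q = 51.3 kg/h = 51.3/3600 = 0.01425 kg/s
t_res = M / Q_s = 2.42 ÷ 0.01425 = 169.825 s
Geometry in SI: D = 37.5 mm → 0.0375 m, h = 9.79 mm → 0.00979 m
ΔT_a = T_lim − T_in = 249.1 − 161.8 = 87.3 K
Invert ΔT = ηγ̇²t_res/(ρcp) for γ̇: γ̇_max² = ΔT_a ρ cp / (η t_res) = 87.3·1101·1549 / (579·169.825) = 1514.17 s⁻²
Take the square root: γ̇_max = √(1514.17) = 38.9123 s⁻¹
Solve γ̇ = πDN/h for N: N_max = γ̇_max·h/(π·D) = 38.9123 × 0.00979 / (π × 0.0375) = 3.23362 rev/s = 194.017 rpm

value=194.0 rpm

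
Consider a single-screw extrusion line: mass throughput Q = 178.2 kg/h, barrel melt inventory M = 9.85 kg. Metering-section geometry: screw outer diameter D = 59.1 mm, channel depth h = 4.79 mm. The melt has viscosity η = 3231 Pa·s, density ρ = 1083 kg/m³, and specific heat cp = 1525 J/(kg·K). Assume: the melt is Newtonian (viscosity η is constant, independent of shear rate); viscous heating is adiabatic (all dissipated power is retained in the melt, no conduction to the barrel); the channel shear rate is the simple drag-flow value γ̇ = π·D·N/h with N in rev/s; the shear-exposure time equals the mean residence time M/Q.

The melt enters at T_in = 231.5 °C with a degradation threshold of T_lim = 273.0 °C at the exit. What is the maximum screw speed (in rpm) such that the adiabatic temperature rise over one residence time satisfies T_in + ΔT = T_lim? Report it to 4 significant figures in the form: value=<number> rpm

value=15.98 rpm

Convert throughput: Q = 178.2 kg/h = 178.2/3600 = 0.0495 kg/s
Mean residence time: t_res = M/Q_s = 9.85 kg / 0.0495 kg/s = 198.99 s
Geometry in SI: D = 59.1 mm → 0.0591 m, h = 4.79 mm → 0.00479 m
ΔT_a = T_lim − T_in = 273.0 − 231.5 = 41.5 K
Invert ΔT = ηγ̇²t_res/(ρcp) for γ̇: γ̇_max² = ΔT_a ρ cp / (η t_res) = 41.5·1083·1525 / (3231·198.99) = 106.605 s⁻²
γ̇_max = sqrt(106.605) = 10.325 s⁻¹
N_max = γ̇_max·h / (π·D) = 10.325 · 0.00479 / (π · 0.0591) = 0.266371 rev/s = 15.9823 rpm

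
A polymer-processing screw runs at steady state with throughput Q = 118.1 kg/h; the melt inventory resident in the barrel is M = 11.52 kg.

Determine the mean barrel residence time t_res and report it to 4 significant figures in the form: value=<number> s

Q_s = Q / 3600 = 118.1 / 3600 = 0.0328056 kg/s
Mean residence time: t_res = M/Q_s = 11.52 kg / 0.0328056 kg/s = 351.16 s

value=351.2 s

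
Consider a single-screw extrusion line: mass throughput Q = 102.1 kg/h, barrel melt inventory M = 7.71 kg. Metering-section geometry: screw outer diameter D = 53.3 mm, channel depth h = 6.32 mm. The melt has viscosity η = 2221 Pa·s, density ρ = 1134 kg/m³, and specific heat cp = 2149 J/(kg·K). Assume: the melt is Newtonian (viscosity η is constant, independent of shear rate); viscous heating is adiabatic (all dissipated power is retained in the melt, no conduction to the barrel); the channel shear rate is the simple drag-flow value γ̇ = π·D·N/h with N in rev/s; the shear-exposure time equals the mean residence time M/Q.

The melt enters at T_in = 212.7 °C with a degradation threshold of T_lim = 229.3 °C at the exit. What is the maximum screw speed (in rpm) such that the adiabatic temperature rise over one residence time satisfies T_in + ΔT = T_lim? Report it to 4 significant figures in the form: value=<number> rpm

Q_s = Q / 3600 = 102.1 / 3600 = 0.0283611 kg/s
Mean residence time: t_res = M/Q_s = 7.71 kg / 0.0283611 kg/s = 271.851 s
Geometry in SI: D = 53.3 mm → 0.0533 m, h = 6.32 mm → 0.00632 m
ΔT_a = T_lim − T_in = 229.3 − 212.7 = 16.6 K
γ̇_max² = ΔT_a·ρ·cp / (η·t_res) = [16.6 × 1134 × 2149] / [2221 × 271.851] = 67.0005 s⁻²
γ̇_max = √67.0005 = 8.18538 s⁻¹
N_max = γ̇_max h / (πD) = 8.18538·0.00632/(π·0.0533) = 0.308943 rev/s → ×60 = 18.5366 rpm

value=18.54 rpm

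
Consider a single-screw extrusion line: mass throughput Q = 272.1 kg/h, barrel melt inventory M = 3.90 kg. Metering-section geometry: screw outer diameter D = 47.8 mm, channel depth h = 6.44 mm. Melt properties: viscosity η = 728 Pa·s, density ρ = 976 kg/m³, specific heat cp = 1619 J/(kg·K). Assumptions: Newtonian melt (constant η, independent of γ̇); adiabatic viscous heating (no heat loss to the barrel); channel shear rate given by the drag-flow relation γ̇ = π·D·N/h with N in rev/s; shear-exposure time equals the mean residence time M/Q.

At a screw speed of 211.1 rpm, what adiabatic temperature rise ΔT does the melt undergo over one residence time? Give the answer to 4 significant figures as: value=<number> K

Q_s = Q / 3600 = 272.1 / 3600 = 0.0755833 kg/s
t_res = M / Q_s = 3.90 / 0.0755833 = 51.5987 s
Geometry in metres: D = 47.8 mm → 0.0478 m, h = 6.44 mm → 0.00644 m; screw speed N = 211.1 rpm = 3.51833 rev/s
γ̇ = π·D·N / h = π · 0.0478 · 3.51833 / 0.00644 = 82.0406 s⁻¹
Adiabatic rise: ΔT = η γ̇² t_res / (ρ cp) = 728·(82.0406)²·51.5987 / (976·1619) = 160.004 K

value=160.0 K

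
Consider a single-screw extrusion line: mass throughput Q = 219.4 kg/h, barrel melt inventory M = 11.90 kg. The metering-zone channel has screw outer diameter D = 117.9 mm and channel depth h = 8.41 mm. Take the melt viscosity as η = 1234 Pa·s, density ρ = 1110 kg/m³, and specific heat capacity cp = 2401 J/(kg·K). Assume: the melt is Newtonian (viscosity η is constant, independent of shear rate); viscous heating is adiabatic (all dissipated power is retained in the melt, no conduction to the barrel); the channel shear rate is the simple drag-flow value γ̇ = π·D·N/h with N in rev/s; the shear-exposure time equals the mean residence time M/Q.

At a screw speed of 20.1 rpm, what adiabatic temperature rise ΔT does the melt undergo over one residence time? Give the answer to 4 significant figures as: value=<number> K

value=19.68 K

Throughput in SI: Q_s = 219.4 kg/h ÷ 3600 s/h = 0.0609444 kg/s
t_res = M / Q_s = 11.90 ÷ 0.0609444 = 195.26 s
Convert to SI: D = 0.1179 m, h = 0.00841 m, N = 20.1/60 = 0.335 rev/s
Shear rate: γ̇ = πDN/h = π·0.1179·0.335/0.00841 = 14.7541 s⁻¹
ΔT = η·γ̇²·t_res/(ρ·cp) = [1234 × 14.7541² × 195.26] / [1110 × 2401] = 19.6806 K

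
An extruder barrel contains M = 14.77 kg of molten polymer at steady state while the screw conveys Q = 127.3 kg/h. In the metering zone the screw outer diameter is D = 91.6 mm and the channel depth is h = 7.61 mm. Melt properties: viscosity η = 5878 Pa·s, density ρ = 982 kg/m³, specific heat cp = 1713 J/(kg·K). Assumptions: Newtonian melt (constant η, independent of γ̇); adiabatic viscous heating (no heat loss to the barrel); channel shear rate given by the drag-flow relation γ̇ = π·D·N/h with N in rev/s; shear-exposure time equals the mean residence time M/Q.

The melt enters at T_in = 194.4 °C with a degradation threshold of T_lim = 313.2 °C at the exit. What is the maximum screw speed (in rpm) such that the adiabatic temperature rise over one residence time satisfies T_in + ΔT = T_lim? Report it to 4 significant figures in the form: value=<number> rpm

Throughput in SI: Q_s = 127.3 kg/h ÷ 3600 s/h = 0.0353611 kg/s
t_res = M / Q_s = 14.77 / 0.0353611 = 417.69 s
Convert to metres: D = 0.0916 m, h = 0.00761 m
Allowable rise: ΔT_a = T_lim − T_in = 313.2 − 194.4 = 118.8 K
γ̇_max² = ΔT_a·ρ·cp / (η·t_res) = [118.8 × 982 × 1713] / [5878 × 417.69] = 81.3956 s⁻²
γ̇_max = √81.3956 = 9.02195 s⁻¹
N_max = γ̇_max·h / (π·D) = 9.02195 · 0.00761 / (π · 0.0916) = 0.238583 rev/s = 14.315 rpm

value=14.31 rpm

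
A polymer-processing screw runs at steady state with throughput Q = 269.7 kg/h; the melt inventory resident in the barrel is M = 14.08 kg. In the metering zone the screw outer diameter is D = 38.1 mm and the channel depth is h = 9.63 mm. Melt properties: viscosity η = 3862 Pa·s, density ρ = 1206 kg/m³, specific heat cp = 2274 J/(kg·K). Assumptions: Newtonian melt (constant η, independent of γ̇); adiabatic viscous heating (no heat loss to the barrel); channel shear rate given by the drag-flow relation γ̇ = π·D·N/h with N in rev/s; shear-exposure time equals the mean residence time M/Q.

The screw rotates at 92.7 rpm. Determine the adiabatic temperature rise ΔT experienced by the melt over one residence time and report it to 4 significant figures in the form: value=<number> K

Throughput in SI: Q_s = 269.7 kg/h ÷ 3600 s/h = 0.0749167 kg/s
Mean residence time: t_res = M/Q_s = 14.08 kg / 0.0749167 kg/s = 187.942 s
Geometry in metres: D = 38.1 mm → 0.0381 m, h = 9.63 mm → 0.00963 m; screw speed N = 92.7 rpm = 1.545 rev/s
Shear rate: γ̇ = πDN/h = π·0.0381·1.545/0.00963 = 19.2034 s⁻¹
ΔT = η·γ̇²·t_res/(ρ·cp) = [3862 × 19.2034² × 187.942] / [1206 × 2274] = 97.6007 K

value=97.60 K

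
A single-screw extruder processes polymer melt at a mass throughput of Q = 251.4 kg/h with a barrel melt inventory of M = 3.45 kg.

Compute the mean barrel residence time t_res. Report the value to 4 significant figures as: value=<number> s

Q_s = Q / 3600 = 251.4 / 3600 = 0.0698333 kg/s
t_res = M / Q_s = 3.45 / 0.0698333 = 49.4033 s

value=49.40 s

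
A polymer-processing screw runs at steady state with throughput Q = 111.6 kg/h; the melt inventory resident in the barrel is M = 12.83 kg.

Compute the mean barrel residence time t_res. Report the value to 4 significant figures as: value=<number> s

Convert throughput: Q = 111.6 kg/h = 111.6/3600 = 0.031 kg/s
t_res = M / Q_s = 12.83 / 0.031 = 413.871 s

value=413.9 s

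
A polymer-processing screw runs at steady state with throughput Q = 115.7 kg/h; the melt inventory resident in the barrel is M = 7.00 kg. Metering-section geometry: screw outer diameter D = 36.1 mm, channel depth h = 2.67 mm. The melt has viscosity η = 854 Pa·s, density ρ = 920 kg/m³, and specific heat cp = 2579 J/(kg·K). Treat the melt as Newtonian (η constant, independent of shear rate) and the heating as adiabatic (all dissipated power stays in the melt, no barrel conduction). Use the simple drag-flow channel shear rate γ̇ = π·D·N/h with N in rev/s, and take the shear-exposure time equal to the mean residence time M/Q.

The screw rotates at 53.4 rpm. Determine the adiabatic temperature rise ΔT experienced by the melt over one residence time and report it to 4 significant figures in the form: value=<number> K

value=112.0 K

Q_s = Q / 3600 = 115.7 / 3600 = 0.0321389 kg/s
t_res = M / Q_s = 7.00 ÷ 0.0321389 = 217.805 s
D = 36.1 mm = 0.0361 m;  h = 2.67 mm = 0.00267 m;  N = 53.4 rpm / 60 = 0.89 rev/s
γ̇ = π·D·N / h = π · 0.0361 · 0.89 / 0.00267 = 37.8038 s⁻¹
Adiabatic rise: ΔT = η γ̇² t_res / (ρ cp) = 854·(37.8038)²·217.805 / (920·2579) = 112.036 K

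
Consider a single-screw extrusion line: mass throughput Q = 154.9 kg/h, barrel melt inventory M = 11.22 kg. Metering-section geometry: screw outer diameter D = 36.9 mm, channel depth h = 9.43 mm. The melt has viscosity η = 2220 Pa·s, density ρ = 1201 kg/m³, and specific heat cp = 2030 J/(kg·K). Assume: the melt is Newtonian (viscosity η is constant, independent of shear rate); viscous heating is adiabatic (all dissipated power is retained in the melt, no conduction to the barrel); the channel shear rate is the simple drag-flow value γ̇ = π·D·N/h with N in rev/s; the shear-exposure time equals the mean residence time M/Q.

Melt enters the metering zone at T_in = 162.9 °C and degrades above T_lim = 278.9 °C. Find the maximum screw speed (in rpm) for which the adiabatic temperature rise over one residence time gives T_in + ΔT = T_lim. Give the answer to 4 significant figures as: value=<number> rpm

Convert throughput: Q = 154.9 kg/h = 154.9/3600 = 0.0430278 kg/s
Mean residence time: t_res = M/Q_s = 11.22 kg / 0.0430278 kg/s = 260.762 s
Geometry in SI: D = 36.9 mm → 0.0369 m, h = 9.43 mm → 0.00943 m
ΔT_a = T_lim − T_in = 278.9 − 162.9 = 116 K
γ̇_max² = ΔT_a·ρ·cp / (η·t_res) = [116 × 1201 × 2030] / [2220 × 260.762] = 488.54 s⁻²
Take the square root: γ̇_max = √(488.54) = 22.1029 s⁻¹
Solve γ̇ = πDN/h for N: N_max = γ̇_max·h/(π·D) = 22.1029 × 0.00943 / (π × 0.0369) = 1.79798 rev/s = 107.879 rpm

value=107.9 rpm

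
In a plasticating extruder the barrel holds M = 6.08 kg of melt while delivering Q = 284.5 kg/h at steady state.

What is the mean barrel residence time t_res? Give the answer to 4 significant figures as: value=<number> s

value=76.93 s

Convert throughput: Q = 284.5 kg/h = 284.5/3600 = 0.0790278 kg/s
Mean residence time: t_res = M/Q_s = 6.08 kg / 0.0790278 kg/s = 76.935 s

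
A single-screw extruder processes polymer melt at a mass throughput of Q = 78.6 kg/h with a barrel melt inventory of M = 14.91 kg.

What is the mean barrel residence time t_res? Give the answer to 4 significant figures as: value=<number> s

Throughput in SI: Q_s = 78.6 kg/h ÷ 3600 s/h = 0.0218333 kg/s
t_res = M / Q_s = 14.91 / 0.0218333 = 682.901 s

value=682.9 s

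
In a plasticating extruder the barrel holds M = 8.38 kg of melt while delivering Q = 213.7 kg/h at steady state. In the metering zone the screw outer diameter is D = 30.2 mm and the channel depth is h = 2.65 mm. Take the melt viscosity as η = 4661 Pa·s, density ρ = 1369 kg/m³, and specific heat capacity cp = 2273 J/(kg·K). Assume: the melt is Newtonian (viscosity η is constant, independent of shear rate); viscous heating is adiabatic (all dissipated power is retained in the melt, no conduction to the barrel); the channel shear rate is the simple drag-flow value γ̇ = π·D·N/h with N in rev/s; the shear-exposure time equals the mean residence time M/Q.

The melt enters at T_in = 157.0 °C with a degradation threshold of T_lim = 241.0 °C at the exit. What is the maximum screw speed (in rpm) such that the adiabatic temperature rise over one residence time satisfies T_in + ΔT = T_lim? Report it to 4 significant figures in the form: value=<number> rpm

value=33.40 rpm

Convert throughput: Q = 213.7 kg/h = 213.7/3600 = 0.0593611 kg/s
t_res = M / Q_s = 8.38 ÷ 0.0593611 = 141.17 s
D = 30.2 mm = 0.0302 m;  h = 2.65 mm = 0.00265 m
ΔT_a = T_lim − T_in = 241.0 − 157.0 = 84 K
γ̇_max² = ΔT_a·ρ·cp/(η·t_res) = 84·1369·2273/(4661·141.17) = 397.247 s⁻²
γ̇_max = sqrt(397.247) = 19.9311 s⁻¹
N_max = γ̇_max·h / (π·D) = 19.9311 · 0.00265 / (π · 0.0302) = 0.556698 rev/s = 33.4019 rpm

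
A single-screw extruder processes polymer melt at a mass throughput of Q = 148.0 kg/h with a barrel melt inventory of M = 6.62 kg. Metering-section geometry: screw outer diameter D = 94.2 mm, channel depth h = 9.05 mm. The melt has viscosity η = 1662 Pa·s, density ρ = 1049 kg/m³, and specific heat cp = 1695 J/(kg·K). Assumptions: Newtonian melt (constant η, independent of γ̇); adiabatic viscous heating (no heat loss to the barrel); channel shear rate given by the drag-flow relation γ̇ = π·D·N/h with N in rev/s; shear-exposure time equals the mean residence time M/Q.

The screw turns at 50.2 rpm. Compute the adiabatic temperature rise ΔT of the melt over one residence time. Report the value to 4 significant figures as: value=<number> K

Convert throughput: Q = 148.0 kg/h = 148.0/3600 = 0.0411111 kg/s
t_res = M / Q_s = 6.62 / 0.0411111 = 161.027 s
Geometry in metres: D = 94.2 mm → 0.0942 m, h = 9.05 mm → 0.00905 m; screw speed N = 50.2 rpm = 0.836667 rev/s
γ̇ = π D N / h = (π)(0.0942)(0.836667) / 0.00905 = 27.3593 s⁻¹
ΔT = η·γ̇²·t_res / (ρ·cp) = 1662 · (27.3593)² · 161.027 / (1049 · 1695) = 112.666 K

value=112.7 K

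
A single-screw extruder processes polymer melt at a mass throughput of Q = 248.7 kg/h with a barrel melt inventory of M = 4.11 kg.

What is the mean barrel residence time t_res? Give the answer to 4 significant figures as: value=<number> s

Throughput in SI: Q_s = 248.7 kg/h ÷ 3600 s/h = 0.0690833 kg/s
t_res = M / Q_s = 4.11 ÷ 0.0690833 = 59.4934 s

value=59.49 s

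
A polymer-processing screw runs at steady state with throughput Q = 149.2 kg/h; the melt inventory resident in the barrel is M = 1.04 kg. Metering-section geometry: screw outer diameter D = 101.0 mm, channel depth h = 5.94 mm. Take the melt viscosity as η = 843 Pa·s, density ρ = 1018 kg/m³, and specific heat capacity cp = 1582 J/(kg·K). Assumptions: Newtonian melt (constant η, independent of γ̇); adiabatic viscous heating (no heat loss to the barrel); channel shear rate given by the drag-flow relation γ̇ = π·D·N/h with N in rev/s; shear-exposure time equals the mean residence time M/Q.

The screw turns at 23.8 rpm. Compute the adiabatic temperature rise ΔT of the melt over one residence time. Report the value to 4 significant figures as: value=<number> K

value=5.897 K

Q_s = Q / 3600 = 149.2 / 3600 = 0.0414444 kg/s
Mean residence time: t_res = M/Q_s = 1.04 kg / 0.0414444 kg/s = 25.0938 s
Geometry in metres: D = 101.0 mm → 0.101 m, h = 5.94 mm → 0.00594 m; screw speed N = 23.8 rpm = 0.396667 rev/s
γ̇ = π·D·N / h = π · 0.101 · 0.396667 / 0.00594 = 21.189 s⁻¹
Adiabatic rise: ΔT = η γ̇² t_res / (ρ cp) = 843·(21.189)²·25.0938 / (1018·1582) = 5.89741 K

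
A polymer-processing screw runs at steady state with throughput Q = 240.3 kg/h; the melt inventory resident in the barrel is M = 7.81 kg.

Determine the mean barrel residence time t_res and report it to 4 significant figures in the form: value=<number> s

value=117.0 s

Throughput in SI: Q_s = 240.3 kg/h ÷ 3600 s/h = 0.06675 kg/s
Mean residence time: t_res = M/Q_s = 7.81 kg / 0.06675 kg/s = 117.004 s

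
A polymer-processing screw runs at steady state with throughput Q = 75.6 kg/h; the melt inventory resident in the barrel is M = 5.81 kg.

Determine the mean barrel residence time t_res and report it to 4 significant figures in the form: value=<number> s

value=276.7 s

Throughput in SI: Q_s = 75.6 kg/h ÷ 3600 s/h = 0.021 kg/s
t_res = M / Q_s = 5.81 ÷ 0.021 = 276.667 s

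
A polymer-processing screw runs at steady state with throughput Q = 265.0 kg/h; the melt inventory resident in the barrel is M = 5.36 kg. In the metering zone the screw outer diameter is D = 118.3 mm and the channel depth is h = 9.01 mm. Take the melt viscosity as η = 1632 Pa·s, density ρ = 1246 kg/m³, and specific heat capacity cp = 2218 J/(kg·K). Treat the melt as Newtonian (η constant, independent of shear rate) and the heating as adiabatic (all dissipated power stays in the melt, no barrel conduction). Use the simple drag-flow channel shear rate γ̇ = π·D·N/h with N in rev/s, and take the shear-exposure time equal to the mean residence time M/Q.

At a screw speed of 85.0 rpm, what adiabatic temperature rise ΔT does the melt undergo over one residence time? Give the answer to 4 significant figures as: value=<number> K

value=146.8 K

Q_s = Q / 3600 = 265.0 / 3600 = 0.0736111 kg/s
t_res = M / Q_s = 5.36 ÷ 0.0736111 = 72.8151 s
D = 118.3 mm = 0.1183 m;  h = 9.01 mm = 0.00901 m;  N = 85.0 rpm / 60 = 1.41667 rev/s
Shear rate: γ̇ = πDN/h = π·0.1183·1.41667/0.00901 = 58.4356 s⁻¹
ΔT = η·γ̇²·t_res / (ρ·cp) = 1632 · (58.4356)² · 72.8151 / (1246 · 2218) = 146.831 K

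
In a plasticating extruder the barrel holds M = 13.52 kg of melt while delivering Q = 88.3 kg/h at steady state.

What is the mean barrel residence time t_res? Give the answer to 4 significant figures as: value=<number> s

Throughput in SI: Q_s = 88.3 kg/h ÷ 3600 s/h = 0.0245278 kg/s
t_res = M / Q_s = 13.52 / 0.0245278 = 551.212 s

value=551.2 s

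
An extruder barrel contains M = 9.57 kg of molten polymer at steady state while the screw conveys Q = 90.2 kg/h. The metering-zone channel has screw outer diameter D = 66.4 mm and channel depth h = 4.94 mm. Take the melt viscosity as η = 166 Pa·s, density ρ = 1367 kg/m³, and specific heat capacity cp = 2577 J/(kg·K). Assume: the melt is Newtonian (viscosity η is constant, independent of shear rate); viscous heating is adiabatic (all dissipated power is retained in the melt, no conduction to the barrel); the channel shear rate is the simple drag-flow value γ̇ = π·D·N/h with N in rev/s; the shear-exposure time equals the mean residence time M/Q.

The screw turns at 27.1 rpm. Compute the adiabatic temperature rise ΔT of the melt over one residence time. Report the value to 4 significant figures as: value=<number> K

value=6.547 K

Q_s = Q / 3600 = 90.2 / 3600 = 0.0250556 kg/s
t_res = M / Q_s = 9.57 ÷ 0.0250556 = 381.951 s
Convert to SI: D = 0.0664 m, h = 0.00494 m, N = 27.1/60 = 0.451667 rev/s
γ̇ = π·D·N / h = π · 0.0664 · 0.451667 / 0.00494 = 19.0726 s⁻¹
ΔT = η·γ̇²·t_res/(ρ·cp) = [166 × 19.0726² × 381.951] / [1367 × 2577] = 6.54713 K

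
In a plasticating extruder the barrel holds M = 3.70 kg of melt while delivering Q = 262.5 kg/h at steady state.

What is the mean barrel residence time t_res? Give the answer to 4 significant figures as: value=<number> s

value=50.74 s

Q_s = Q / 3600 = 262.5 / 3600 = 0.0729167 kg/s
t_res = M / Q_s = 3.70 ÷ 0.0729167 = 50.7429 s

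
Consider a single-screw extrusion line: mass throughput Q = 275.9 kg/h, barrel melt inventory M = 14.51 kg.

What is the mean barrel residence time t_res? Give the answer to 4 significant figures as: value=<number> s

value=189.3 s

Convert throughput: Q = 275.9 kg/h = 275.9/3600 = 0.0766389 kg/s
t_res = M / Q_s = 14.51 ÷ 0.0766389 = 189.329 s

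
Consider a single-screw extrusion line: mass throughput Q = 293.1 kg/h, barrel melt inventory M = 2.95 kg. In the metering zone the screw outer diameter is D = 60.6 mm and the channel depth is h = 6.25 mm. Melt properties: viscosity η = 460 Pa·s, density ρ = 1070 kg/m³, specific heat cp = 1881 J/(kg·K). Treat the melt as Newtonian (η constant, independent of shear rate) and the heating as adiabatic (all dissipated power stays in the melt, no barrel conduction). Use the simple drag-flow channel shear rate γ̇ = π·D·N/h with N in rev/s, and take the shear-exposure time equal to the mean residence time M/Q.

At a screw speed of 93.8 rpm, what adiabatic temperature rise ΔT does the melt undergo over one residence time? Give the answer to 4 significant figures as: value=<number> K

Convert throughput: Q = 293.1 kg/h = 293.1/3600 = 0.0814167 kg/s
t_res = M / Q_s = 2.95 / 0.0814167 = 36.2334 s
Convert to SI: D = 0.0606 m, h = 0.00625 m, N = 93.8/60 = 1.56333 rev/s
γ̇ = π D N / h = (π)(0.0606)(1.56333) / 0.00625 = 47.6205 s⁻¹
ΔT = η·γ̇²·t_res / (ρ·cp) = 460 · (47.6205)² · 36.2334 / (1070 · 1881) = 18.7794 K

value=18.78 K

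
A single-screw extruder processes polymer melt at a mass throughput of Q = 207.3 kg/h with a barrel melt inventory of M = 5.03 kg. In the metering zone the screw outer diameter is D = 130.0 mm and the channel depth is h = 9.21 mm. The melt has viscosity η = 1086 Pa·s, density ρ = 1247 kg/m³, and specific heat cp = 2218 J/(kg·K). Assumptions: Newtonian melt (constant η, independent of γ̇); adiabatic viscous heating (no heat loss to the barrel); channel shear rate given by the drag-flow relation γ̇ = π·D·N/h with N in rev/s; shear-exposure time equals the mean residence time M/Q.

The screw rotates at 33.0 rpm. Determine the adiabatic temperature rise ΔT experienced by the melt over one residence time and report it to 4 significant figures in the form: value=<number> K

value=20.40 K

Q_s = Q / 3600 = 207.3 / 3600 = 0.0575833 kg/s
Mean residence time: t_res = M/Q_s = 5.03 kg / 0.0575833 kg/s = 87.3517 s
Convert to SI: D = 0.13 m, h = 0.00921 m, N = 33.0/60 = 0.55 rev/s
Shear rate: γ̇ = πDN/h = π·0.13·0.55/0.00921 = 24.3891 s⁻¹
ΔT = η·γ̇²·t_res/(ρ·cp) = [1086 × 24.3891² × 87.3517] / [1247 × 2218] = 20.4017 K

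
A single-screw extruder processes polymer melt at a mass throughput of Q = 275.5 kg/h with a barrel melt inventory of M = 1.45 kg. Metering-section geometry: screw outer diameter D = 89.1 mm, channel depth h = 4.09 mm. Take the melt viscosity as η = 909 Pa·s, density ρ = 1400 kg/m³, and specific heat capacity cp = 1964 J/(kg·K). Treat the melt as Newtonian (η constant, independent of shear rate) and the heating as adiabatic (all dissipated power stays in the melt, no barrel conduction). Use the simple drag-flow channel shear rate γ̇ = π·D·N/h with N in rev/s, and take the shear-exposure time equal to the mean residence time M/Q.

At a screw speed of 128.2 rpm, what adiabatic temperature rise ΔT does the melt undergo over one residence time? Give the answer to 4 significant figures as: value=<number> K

Q_s = Q / 3600 = 275.5 / 3600 = 0.0765278 kg/s
t_res = M / Q_s = 1.45 / 0.0765278 = 18.9474 s
Geometry in metres: D = 89.1 mm → 0.0891 m, h = 4.09 mm → 0.00409 m; screw speed N = 128.2 rpm = 2.13667 rev/s
γ̇ = π D N / h = (π)(0.0891)(2.13667) / 0.00409 = 146.232 s⁻¹
Adiabatic rise: ΔT = η γ̇² t_res / (ρ cp) = 909·(146.232)²·18.9474 / (1400·1964) = 133.945 K

value=133.9 K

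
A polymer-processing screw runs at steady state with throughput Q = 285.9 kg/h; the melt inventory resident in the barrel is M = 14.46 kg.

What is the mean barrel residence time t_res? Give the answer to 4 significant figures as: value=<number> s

value=182.1 s

Convert throughput: Q = 285.9 kg/h = 285.9/3600 = 0.0794167 kg/s
Mean residence time: t_res = M/Q_s = 14.46 kg / 0.0794167 kg/s = 182.078 s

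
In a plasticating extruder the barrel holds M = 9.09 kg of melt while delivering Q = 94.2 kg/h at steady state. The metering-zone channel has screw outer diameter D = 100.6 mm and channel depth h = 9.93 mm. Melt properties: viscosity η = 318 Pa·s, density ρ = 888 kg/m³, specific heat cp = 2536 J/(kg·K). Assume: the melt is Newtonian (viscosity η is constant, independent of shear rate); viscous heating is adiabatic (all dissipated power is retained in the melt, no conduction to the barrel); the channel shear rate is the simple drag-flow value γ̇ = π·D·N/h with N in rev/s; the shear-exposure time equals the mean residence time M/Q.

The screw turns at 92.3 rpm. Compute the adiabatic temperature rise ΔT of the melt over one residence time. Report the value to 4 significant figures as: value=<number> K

value=117.6 K

Throughput in SI: Q_s = 94.2 kg/h ÷ 3600 s/h = 0.0261667 kg/s
Mean residence time: t_res = M/Q_s = 9.09 kg / 0.0261667 kg/s = 347.389 s
Geometry in metres: D = 100.6 mm → 0.1006 m, h = 9.93 mm → 0.00993 m; screw speed N = 92.3 rpm = 1.53833 rev/s
γ̇ = π·D·N / h = π · 0.1006 · 1.53833 / 0.00993 = 48.9609 s⁻¹
ΔT = η·γ̇²·t_res/(ρ·cp) = [318 × 48.9609² × 347.389] / [888 × 2536] = 117.592 K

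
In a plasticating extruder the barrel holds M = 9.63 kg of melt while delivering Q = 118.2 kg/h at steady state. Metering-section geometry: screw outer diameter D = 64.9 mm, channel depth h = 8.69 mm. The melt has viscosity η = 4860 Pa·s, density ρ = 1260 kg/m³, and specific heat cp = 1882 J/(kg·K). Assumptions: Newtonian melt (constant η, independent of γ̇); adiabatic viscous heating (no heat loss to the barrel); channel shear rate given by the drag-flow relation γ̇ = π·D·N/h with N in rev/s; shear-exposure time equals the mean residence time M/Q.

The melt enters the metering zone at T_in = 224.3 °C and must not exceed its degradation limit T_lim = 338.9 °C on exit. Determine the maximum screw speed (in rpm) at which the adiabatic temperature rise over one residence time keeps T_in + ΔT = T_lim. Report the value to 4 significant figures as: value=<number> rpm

Convert throughput: Q = 118.2 kg/h = 118.2/3600 = 0.0328333 kg/s
Mean residence time: t_res = M/Q_s = 9.63 kg / 0.0328333 kg/s = 293.299 s
Geometry in SI: D = 64.9 mm → 0.0649 m, h = 8.69 mm → 0.00869 m
Allowable rise: ΔT_a = T_lim − T_in = 338.9 − 224.3 = 114.6 K
Invert ΔT = ηγ̇²t_res/(ρcp) for γ̇: γ̇_max² = ΔT_a ρ cp / (η t_res) = 114.6·1260·1882 / (4860·293.299) = 190.646 s⁻²
γ̇_max = √190.646 = 13.8075 s⁻¹
Solve γ̇ = πDN/h for N: N_max = γ̇_max·h/(π·D) = 13.8075 × 0.00869 / (π × 0.0649) = 0.58849 rev/s = 35.3094 rpm

value=35.31 rpm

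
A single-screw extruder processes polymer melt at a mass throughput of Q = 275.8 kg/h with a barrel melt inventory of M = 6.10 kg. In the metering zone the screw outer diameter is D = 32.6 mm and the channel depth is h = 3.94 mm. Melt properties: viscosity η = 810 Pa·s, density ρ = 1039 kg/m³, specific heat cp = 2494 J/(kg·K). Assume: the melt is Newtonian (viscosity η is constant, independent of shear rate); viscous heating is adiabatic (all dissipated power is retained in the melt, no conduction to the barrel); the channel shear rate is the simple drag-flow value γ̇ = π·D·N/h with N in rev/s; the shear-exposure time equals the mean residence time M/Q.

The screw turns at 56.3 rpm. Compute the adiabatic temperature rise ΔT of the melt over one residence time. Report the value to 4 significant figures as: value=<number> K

value=14.81 K

Q_s = Q / 3600 = 275.8 / 3600 = 0.0766111 kg/s
t_res = M / Q_s = 6.10 / 0.0766111 = 79.6229 s
Geometry in metres: D = 32.6 mm → 0.0326 m, h = 3.94 mm → 0.00394 m; screw speed N = 56.3 rpm = 0.938333 rev/s
γ̇ = π·D·N / h = π · 0.0326 · 0.938333 / 0.00394 = 24.3909 s⁻¹
ΔT = η·γ̇²·t_res/(ρ·cp) = [810 × 24.3909² × 79.6229] / [1039 × 2494] = 14.807 K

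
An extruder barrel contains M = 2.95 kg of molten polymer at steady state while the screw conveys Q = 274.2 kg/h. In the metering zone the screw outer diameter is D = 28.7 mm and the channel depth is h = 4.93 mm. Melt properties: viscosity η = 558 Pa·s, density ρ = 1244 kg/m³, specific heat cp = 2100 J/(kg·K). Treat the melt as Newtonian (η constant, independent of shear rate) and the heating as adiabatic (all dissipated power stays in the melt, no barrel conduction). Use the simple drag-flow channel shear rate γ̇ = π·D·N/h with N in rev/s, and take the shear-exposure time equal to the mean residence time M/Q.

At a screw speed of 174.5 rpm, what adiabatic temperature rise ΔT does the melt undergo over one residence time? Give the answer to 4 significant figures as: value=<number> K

Throughput in SI: Q_s = 274.2 kg/h ÷ 3600 s/h = 0.0761667 kg/s
Mean residence time: t_res = M/Q_s = 2.95 kg / 0.0761667 kg/s = 38.7309 s
Convert to SI: D = 0.0287 m, h = 0.00493 m, N = 174.5/60 = 2.90833 rev/s
γ̇ = π D N / h = (π)(0.0287)(2.90833) / 0.00493 = 53.1899 s⁻¹
ΔT = η·γ̇²·t_res/(ρ·cp) = [558 × 53.1899² × 38.7309] / [1244 × 2100] = 23.4051 K

value=23.41 K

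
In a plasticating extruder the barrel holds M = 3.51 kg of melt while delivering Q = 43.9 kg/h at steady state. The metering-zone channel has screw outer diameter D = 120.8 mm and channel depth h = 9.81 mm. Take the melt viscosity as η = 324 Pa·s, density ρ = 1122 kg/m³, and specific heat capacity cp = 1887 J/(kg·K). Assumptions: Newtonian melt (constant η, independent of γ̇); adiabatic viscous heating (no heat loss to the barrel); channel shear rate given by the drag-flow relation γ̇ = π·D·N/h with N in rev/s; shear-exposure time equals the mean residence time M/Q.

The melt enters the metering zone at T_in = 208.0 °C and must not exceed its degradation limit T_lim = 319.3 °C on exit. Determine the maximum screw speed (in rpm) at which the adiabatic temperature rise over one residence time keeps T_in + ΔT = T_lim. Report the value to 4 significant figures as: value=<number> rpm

value=77.96 rpm

Convert throughput: Q = 43.9 kg/h = 43.9/3600 = 0.0121944 kg/s
t_res = M / Q_s = 3.51 ÷ 0.0121944 = 287.836 s
D = 120.8 mm = 0.1208 m;  h = 9.81 mm = 0.00981 m
ΔT_a = T_lim − T_in = 319.3 °C − 208.0 °C = 111.3 K
γ̇_max² = ΔT_a·ρ·cp/(η·t_res) = 111.3·1122·1887/(324·287.836) = 2526.79 s⁻²
Take the square root: γ̇_max = √(2526.79) = 50.2672 s⁻¹
N_max = γ̇_max h / (πD) = 50.2672·0.00981/(π·0.1208) = 1.29938 rev/s → ×60 = 77.963 rpm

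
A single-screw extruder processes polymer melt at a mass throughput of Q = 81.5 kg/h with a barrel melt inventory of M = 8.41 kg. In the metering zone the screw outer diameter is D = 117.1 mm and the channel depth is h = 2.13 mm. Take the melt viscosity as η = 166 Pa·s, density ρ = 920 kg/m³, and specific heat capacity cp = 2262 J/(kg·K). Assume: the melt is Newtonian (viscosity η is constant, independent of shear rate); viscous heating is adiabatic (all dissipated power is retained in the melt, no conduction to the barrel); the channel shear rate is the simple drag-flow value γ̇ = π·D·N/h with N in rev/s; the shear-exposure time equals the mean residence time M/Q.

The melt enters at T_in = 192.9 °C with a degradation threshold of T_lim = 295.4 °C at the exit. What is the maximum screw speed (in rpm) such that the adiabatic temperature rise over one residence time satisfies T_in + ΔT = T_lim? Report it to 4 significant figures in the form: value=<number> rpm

value=20.43 rpm

Throughput in SI: Q_s = 81.5 kg/h ÷ 3600 s/h = 0.0226389 kg/s
t_res = M / Q_s = 8.41 ÷ 0.0226389 = 371.485 s
D = 117.1 mm = 0.1171 m;  h = 2.13 mm = 0.00213 m
ΔT_a = T_lim − T_in = 295.4 °C − 192.9 °C = 102.5 K
γ̇_max² = ΔT_a·ρ·cp / (η·t_res) = [102.5 × 920 × 2262] / [166 × 371.485] = 3459.04 s⁻²
Take the square root: γ̇_max = √(3459.04) = 58.8136 s⁻¹
N_max = γ̇_max h / (πD) = 58.8136·0.00213/(π·0.1171) = 0.340526 rev/s → ×60 = 20.4316 rpm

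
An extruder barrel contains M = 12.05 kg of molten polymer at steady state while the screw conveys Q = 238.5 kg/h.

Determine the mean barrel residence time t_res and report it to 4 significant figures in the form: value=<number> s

Q_s = Q / 3600 = 238.5 / 3600 = 0.06625 kg/s
t_res = M / Q_s = 12.05 ÷ 0.06625 = 181.887 s

value=181.9 s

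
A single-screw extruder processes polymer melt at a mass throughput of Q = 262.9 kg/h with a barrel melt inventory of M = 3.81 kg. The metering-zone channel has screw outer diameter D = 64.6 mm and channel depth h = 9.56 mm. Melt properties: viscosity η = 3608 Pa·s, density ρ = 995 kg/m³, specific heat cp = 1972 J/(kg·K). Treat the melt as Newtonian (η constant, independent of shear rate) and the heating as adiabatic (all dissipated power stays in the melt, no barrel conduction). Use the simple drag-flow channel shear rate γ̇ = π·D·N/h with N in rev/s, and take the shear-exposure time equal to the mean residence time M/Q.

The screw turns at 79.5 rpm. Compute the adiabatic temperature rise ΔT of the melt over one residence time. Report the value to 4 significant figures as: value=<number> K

value=75.90 K

Throughput in SI: Q_s = 262.9 kg/h ÷ 3600 s/h = 0.0730278 kg/s
t_res = M / Q_s = 3.81 / 0.0730278 = 52.1719 s
Geometry in metres: D = 64.6 mm → 0.0646 m, h = 9.56 mm → 0.00956 m; screw speed N = 79.5 rpm = 1.325 rev/s
Shear rate: γ̇ = πDN/h = π·0.0646·1.325/0.00956 = 28.1281 s⁻¹
ΔT = η·γ̇²·t_res / (ρ·cp) = 3608 · (28.1281)² · 52.1719 / (995 · 1972) = 75.9022 K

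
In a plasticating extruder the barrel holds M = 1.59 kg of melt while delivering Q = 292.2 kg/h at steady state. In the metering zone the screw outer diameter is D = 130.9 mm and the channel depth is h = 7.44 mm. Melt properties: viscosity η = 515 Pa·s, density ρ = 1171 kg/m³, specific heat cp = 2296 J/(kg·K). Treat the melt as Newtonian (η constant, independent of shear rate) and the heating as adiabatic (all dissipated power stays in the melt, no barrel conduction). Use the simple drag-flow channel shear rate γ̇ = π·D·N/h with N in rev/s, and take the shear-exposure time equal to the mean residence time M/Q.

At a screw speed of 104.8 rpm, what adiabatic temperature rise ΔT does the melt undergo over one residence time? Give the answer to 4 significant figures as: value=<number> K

value=34.97 K

Convert throughput: Q = 292.2 kg/h = 292.2/3600 = 0.0811667 kg/s
t_res = M / Q_s = 1.59 ÷ 0.0811667 = 19.5893 s
Convert to SI: D = 0.1309 m, h = 0.00744 m, N = 104.8/60 = 1.74667 rev/s
γ̇ = π D N / h = (π)(0.1309)(1.74667) / 0.00744 = 96.5443 s⁻¹
Adiabatic rise: ΔT = η γ̇² t_res / (ρ cp) = 515·(96.5443)²·19.5893 / (1171·2296) = 34.9745 K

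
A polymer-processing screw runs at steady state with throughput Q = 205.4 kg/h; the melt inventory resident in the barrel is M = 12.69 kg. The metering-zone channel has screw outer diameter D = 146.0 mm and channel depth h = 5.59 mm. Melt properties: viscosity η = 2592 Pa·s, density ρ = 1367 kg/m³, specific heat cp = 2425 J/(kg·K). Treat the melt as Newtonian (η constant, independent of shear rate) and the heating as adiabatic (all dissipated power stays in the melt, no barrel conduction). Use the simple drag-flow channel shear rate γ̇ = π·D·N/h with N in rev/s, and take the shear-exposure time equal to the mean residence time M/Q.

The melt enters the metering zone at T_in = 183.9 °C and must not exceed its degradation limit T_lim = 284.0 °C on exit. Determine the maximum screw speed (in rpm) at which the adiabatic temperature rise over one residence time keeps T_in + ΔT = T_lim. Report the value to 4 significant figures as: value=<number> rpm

Throughput in SI: Q_s = 205.4 kg/h ÷ 3600 s/h = 0.0570556 kg/s
t_res = M / Q_s = 12.69 / 0.0570556 = 222.415 s
D = 146.0 mm = 0.146 m;  h = 5.59 mm = 0.00559 m
ΔT_a = T_lim − T_in = 284.0 °C − 183.9 °C = 100.1 K
γ̇_max² = ΔT_a·ρ·cp / (η·t_res) = [100.1 × 1367 × 2425] / [2592 × 222.415] = 575.593 s⁻²
Take the square root: γ̇_max = √(575.593) = 23.9915 s⁻¹
N_max = γ̇_max·h / (π·D) = 23.9915 · 0.00559 / (π · 0.146) = 0.292393 rev/s = 17.5436 rpm

value=17.54 rpm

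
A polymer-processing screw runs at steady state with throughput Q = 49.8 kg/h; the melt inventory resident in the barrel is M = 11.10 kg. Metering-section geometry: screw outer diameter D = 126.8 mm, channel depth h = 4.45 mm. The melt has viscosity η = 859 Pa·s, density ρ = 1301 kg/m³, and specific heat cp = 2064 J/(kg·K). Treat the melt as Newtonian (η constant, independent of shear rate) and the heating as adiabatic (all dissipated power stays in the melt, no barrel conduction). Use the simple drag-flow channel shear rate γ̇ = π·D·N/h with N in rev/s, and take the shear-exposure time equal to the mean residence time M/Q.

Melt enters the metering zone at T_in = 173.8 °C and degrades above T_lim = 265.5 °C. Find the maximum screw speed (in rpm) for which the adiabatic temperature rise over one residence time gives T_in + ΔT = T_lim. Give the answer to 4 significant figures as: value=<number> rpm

Q_s = Q / 3600 = 49.8 / 3600 = 0.0138333 kg/s
t_res = M / Q_s = 11.10 / 0.0138333 = 802.41 s
Convert to metres: D = 0.1268 m, h = 0.00445 m
Allowable rise: ΔT_a = T_lim − T_in = 265.5 − 173.8 = 91.7 K
Invert ΔT = ηγ̇²t_res/(ρcp) for γ̇: γ̇_max² = ΔT_a ρ cp / (η t_res) = 91.7·1301·2064 / (859·802.41) = 357.246 s⁻²
γ̇_max = √357.246 = 18.9009 s⁻¹
Solve γ̇ = πDN/h for N: N_max = γ̇_max·h/(π·D) = 18.9009 × 0.00445 / (π × 0.1268) = 0.211142 rev/s = 12.6685 rpm

value=12.67 rpm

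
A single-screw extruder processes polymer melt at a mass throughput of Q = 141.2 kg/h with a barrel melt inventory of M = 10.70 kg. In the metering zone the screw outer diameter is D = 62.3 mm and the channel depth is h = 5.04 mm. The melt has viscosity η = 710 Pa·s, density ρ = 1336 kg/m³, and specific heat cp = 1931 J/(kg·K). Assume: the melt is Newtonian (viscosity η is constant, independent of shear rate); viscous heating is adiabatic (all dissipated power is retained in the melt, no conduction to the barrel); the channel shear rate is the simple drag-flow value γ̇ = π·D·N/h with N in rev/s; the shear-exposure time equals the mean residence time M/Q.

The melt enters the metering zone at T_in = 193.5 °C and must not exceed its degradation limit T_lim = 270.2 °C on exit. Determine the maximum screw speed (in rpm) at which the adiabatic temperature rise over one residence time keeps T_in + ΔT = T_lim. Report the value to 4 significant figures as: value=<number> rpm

Q_s = Q / 3600 = 141.2 / 3600 = 0.0392222 kg/s
Mean residence time: t_res = M/Q_s = 10.70 kg / 0.0392222 kg/s = 272.805 s
D = 62.3 mm = 0.0623 m;  h = 5.04 mm = 0.00504 m
Allowable rise: ΔT_a = T_lim − T_in = 270.2 − 193.5 = 76.7 K
γ̇_max² = ΔT_a·ρ·cp / (η·t_res) = [76.7 × 1336 × 1931] / [710 × 272.805] = 1021.58 s⁻²
γ̇_max = √1021.58 = 31.9622 s⁻¹
N_max = γ̇_max·h / (π·D) = 31.9622 · 0.00504 / (π · 0.0623) = 0.823057 rev/s = 49.3834 rpm

value=49.38 rpm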